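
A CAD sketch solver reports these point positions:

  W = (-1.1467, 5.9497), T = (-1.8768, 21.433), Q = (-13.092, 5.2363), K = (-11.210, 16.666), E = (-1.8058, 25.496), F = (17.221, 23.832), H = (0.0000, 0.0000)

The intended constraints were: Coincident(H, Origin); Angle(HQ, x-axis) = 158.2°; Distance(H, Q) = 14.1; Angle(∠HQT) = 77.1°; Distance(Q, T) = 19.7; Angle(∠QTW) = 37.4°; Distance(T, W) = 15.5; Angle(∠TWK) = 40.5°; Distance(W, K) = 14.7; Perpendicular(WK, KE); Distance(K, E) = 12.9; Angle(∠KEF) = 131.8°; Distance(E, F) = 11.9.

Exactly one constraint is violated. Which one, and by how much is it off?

Distance(E, F) = 11.9 — off by 7.20.

H = (0.00, 0.00) ✓; HQ at 158.2° ✓; |HQ| = 14.10 ✓; ∠HQT = 77.10° ✓; |QT| = 19.70 ✓; ∠QTW = 37.40° ✓; |TW| = 15.50 ✓; ∠TWK = 40.50° ✓; |WK| = 14.70 ✓; ∠(WK, KE) = 90.00° ✓; |KE| = 12.90 ✓; ∠KEF = 131.8° ✓; |EF| = 19.10 ✗.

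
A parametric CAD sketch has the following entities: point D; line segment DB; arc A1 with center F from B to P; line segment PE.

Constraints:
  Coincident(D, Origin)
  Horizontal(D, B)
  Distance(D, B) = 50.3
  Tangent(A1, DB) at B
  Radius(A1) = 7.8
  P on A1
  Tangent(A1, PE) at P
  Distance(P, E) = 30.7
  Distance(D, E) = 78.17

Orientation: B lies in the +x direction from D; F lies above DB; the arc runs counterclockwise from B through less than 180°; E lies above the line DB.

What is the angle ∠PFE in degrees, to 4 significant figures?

75.74°

Checks: |FP| = 7.800 ✓; ∠(FP, PE) = 90.00° ✓; |PE| = 30.70 ✓; |DE| = 78.17 ✓.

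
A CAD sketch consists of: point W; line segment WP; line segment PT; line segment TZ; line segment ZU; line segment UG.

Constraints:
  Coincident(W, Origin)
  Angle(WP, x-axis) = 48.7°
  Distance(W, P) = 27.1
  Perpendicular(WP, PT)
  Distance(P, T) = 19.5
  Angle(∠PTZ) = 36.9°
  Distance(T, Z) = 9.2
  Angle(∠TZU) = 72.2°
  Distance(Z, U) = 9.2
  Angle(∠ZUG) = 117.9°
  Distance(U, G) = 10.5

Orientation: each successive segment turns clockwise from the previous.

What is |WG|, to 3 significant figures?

41.3

W is at the origin; WP runs at 48.7° with length 27.1, so P = (17.9, 20.4). WP ⟂ PT, so PT runs at -41.3°; with |PT| = 19.5, T = (32.5, 7.49). ∠PTZ = 36.9° gives TZ at 176° from the x-axis; with |TZ| = 9.2, Z = (23.4, 8.20). ∠TZU = 72.2° gives ZU at 67.8° from the x-axis; with |ZU| = 9.2, U = (26.8, 16.7). ∠ZUG = 117.9° gives UG at 5.70° from the x-axis; with |UG| = 10.5, G = (37.3, 17.8). Then |WG| = |G − W| = 41.3.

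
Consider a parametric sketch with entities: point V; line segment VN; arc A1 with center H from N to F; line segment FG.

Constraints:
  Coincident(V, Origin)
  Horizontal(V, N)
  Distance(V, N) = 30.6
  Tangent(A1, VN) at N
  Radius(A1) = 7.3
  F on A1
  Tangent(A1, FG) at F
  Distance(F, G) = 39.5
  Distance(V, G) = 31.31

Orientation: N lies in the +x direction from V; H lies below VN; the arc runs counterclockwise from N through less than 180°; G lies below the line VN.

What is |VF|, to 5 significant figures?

25.360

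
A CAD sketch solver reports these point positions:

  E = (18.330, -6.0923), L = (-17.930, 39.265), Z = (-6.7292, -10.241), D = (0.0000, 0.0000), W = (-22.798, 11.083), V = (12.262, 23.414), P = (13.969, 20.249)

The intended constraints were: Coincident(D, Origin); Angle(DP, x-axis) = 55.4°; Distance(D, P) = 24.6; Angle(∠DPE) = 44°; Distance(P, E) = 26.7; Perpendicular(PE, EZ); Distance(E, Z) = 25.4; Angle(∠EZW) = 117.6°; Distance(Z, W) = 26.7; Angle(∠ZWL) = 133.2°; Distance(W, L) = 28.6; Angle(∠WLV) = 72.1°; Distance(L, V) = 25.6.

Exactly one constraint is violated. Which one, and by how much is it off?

Distance(L, V) = 25.6 — off by 8.50.

D = (0.00, 0.00) ✓; DP at 55.40° ✓; |DP| = 24.60 ✓; ∠DPE = 44.00° ✓; |PE| = 26.70 ✓; ∠(PE, EZ) = 90.00° ✓; |EZ| = 25.40 ✓; ∠EZW = 117.6° ✓; |ZW| = 26.70 ✓; ∠ZWL = 133.2° ✓; |WL| = 28.60 ✓; ∠WLV = 72.10° ✓; |LV| = 34.10 ✗.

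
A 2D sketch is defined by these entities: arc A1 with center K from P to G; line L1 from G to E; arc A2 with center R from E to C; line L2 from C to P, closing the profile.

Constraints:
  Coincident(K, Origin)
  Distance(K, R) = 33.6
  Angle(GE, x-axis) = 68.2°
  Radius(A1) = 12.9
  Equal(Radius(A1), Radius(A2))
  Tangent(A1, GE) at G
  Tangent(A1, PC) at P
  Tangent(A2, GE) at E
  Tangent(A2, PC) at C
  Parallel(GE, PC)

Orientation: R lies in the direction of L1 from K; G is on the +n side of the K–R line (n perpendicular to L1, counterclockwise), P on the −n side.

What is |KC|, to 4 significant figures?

35.99

The slot axis is L1's direction at 68.2°, so u = (cos 68.2°, sin 68.2°) = (0.3714, 0.9285) and n = (−sin 68.2°, cos 68.2°) = (-0.9285, 0.3714). K is at the origin and R lies 33.6 along u from K, so R = 33.6·u = (12.48, 31.20). Tangency of A1 to both parallel lines with radius 12.9 puts G and P at K ± 12.9·n: G = (-11.98, 4.791), P = (11.98, -4.791). Equal radii place E and C the same way about R: E = R + 12.9·n = (0.5005, 35.99), C = R − 12.9·n = (24.46, 26.41). Then |KC| = |C − K| = 35.99.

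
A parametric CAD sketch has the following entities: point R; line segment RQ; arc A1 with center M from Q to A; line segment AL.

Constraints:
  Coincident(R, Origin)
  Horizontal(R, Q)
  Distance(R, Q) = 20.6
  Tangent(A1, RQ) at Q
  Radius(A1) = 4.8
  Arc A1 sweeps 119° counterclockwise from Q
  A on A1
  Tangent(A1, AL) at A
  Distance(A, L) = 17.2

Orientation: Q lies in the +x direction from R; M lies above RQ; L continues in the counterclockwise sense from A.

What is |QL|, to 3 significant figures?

22.6

On A1, Q sits at bearing -90° from M; a 119° counterclockwise sweep puts A at bearing 29°, so A = M + 4.8·(cos 29°, sin 29°) = (24.8, 7.13). Since A1 is tangent to AL there, MA ⟂ AL, so AL runs along (−sin 29°, cos 29°); with |AL| = 17.2, L = (16.5, 22.2). Then |QL| = |L − Q| = 22.6.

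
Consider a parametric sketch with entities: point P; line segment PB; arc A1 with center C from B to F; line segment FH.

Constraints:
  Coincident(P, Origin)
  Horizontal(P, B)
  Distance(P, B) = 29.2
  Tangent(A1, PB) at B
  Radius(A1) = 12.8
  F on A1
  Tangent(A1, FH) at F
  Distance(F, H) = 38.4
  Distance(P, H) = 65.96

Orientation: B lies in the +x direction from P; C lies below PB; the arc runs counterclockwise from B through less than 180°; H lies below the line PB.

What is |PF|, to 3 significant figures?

27.7

P is at the origin; P and B share the same y with |PB| = 29.2 and B on the +x side, so B = (29.2, 0.00). A1 meets PB tangentially, so CB is at right angles to PB, so C = B + (0, -12.8) = (29.2, -12.8). Since CF ⟂ FH (tangency), |CH| = √(12.8² + 38.4²) = 40.5 regardless of where F sits on A1. So H lies on both circle(P, 65.96) and circle(C, 40.5); the below-PB intersection is H = (41.3, -51.4). F is the foot of the tangent from H: F = (18.8, -20.3).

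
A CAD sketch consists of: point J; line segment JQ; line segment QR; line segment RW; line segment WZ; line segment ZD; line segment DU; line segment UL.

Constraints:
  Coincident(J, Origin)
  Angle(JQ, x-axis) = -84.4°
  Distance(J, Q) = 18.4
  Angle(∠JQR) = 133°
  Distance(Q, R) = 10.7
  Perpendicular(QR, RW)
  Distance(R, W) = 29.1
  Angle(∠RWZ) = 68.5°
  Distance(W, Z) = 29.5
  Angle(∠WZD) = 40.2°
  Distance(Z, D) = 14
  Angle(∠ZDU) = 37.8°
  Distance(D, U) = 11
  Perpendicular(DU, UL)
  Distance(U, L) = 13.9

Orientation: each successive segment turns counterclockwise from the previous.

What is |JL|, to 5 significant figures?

8.7953

J is at the origin; JQ runs at -84.4° with length 18.4, so Q = (1.7955, -18.312). ∠JQR = 133.0° gives QR at -37.400° from the x-axis; with |QR| = 10.7, R = (10.296, -24.811). QR ⟂ RW, so RW runs at 52.600°; with |RW| = 29.1, W = (27.970, -1.6936). ∠RWZ = 68.5° gives WZ at 164.10° from the x-axis; with |WZ| = 29.5, Z = (-0.40097, 6.3882). ∠WZD = 40.2° gives ZD at -56.100° from the x-axis; with |ZD| = 14.0, D = (7.4075, -5.2320). ∠ZDU = 37.8° gives DU at 86.100° from the x-axis; with |DU| = 11.0, U = (8.1556, 5.7425). DU ⟂ UL, so UL runs at 176.10°; with |UL| = 13.9, L = (-5.7122, 6.6879). Then |JL| = |L − J| = 8.7953.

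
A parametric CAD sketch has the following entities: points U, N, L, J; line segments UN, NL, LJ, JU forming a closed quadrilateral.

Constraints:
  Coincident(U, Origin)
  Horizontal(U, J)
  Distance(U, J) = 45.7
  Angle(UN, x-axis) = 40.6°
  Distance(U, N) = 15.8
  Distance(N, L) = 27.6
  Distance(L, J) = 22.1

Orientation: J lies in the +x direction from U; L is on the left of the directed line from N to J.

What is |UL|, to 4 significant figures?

42.86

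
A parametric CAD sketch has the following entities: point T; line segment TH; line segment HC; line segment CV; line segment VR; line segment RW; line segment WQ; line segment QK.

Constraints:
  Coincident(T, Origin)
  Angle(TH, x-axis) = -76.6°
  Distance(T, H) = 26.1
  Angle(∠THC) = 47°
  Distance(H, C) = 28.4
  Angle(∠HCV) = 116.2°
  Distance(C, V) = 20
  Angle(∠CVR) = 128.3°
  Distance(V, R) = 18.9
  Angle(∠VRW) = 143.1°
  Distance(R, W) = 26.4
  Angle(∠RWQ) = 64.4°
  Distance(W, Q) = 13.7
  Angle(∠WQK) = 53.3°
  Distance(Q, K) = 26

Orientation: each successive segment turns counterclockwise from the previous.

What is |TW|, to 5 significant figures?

30.638

∠CVR = 128.3° gives VR at 171.90° from the x-axis; with |VR| = 18.9, R = (-7.0069, 18.214). ∠VRW = 143.1° gives RW at -151.20° from the x-axis; with |RW| = 26.4, W = (-30.141, 5.4957). Then |TW| = |W − T| = 30.638.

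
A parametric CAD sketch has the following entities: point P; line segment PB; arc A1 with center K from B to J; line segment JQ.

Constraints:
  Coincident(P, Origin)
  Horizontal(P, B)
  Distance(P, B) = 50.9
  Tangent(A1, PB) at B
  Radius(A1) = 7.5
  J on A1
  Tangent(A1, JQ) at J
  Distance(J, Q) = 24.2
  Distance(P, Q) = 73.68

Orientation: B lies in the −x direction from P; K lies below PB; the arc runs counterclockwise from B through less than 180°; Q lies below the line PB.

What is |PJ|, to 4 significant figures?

57.55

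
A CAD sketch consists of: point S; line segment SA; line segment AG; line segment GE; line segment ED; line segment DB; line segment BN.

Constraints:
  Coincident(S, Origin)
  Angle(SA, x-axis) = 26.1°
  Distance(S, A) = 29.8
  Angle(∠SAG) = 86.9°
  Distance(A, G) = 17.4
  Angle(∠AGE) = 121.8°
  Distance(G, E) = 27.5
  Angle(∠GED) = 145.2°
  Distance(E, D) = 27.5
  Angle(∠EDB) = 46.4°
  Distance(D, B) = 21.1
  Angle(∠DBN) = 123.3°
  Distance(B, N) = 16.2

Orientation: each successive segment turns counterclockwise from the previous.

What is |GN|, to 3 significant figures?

19.9

S is at the origin; SA runs at 26.1° with length 29.8, so A = (26.8, 13.1). ∠SAG = 86.9° gives AG at 119° from the x-axis; with |AG| = 17.4, G = (18.3, 28.3). ∠AGE = 121.8° gives GE at 177° from the x-axis; with |GE| = 27.5, E = (-9.20, 29.5). ∠GED = 145.2° gives ED at -148° from the x-axis; with |ED| = 27.5, D = (-32.5, 14.9). ∠EDB = 46.4° gives DB at -14.2° from the x-axis; with |DB| = 21.1, B = (-12.0, 9.72). ∠DBN = 123.3° gives BN at 42.5° from the x-axis; with |BN| = 16.2, N = (-0.0703, 20.7). Then |GN| = |N − G| = 19.9.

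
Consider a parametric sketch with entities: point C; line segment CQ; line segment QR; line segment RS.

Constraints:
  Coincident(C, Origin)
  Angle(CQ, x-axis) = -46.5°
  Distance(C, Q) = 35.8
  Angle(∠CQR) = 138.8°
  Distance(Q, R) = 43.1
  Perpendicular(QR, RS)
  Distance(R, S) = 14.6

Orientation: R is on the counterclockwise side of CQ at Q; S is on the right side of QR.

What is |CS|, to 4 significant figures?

79.77

C is at the origin; CQ runs at -46.5° with length 35.8, so Q = 35.8·(cos -46.5°, sin -46.5°) = (24.64, -25.97). ∠CQR = 138.8°, so QR runs at -46.5° + (180° − 138.8°) = -5.300° from the x-axis; with |QR| = 43.1, R = Q + 43.1·(cos -5.300°, sin -5.300°) = (67.56, -29.95). The perpendicularity gives RS at right angles to QR; with |RS| = 14.6 on the right of QR, S = R + 14.6·(-0.09237, -0.9957) = (66.21, -44.49). Then |CS| = |S − C| = 79.77.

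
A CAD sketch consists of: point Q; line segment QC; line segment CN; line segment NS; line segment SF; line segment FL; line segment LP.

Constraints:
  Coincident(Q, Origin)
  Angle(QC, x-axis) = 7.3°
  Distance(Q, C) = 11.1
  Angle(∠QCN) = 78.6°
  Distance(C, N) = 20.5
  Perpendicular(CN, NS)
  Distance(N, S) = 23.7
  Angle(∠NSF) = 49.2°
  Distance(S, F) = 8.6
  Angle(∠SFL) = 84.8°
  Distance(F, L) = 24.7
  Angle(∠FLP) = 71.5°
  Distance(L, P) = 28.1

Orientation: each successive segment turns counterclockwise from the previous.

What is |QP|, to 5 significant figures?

44.418

Q is at the origin; QC runs at 7.3° with length 11.1, so C = (11.010, 1.4104). ∠QCN = 78.6° gives CN at 108.70° from the x-axis; with |CN| = 20.5, N = (4.4375, 20.828). The perpendicularity gives NS at right angles to CN, so NS runs at -161.30°; with |NS| = 23.7, S = (-18.011, 13.230). ∠NSF = 49.2° gives SF at -30.500° from the x-axis; with |SF| = 8.6, F = (-10.601, 8.8649). ∠SFL = 84.8° gives FL at 64.700° from the x-axis; with |FL| = 24.7, L = (-0.045672, 31.196). ∠FLP = 71.5° gives LP at 173.20° from the x-axis; with |LP| = 28.1, P = (-27.948, 34.523). Then |QP| = |P − Q| = 44.418.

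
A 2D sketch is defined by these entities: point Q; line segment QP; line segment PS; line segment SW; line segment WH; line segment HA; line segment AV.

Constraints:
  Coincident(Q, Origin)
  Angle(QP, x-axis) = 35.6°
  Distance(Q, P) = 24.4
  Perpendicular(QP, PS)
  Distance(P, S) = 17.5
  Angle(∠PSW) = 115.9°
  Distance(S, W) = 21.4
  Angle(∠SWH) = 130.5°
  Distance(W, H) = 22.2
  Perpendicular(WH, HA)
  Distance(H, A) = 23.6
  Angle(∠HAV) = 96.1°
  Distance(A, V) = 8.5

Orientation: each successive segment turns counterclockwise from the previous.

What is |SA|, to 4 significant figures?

36.83

Q is at the origin; QP runs at 35.6° with length 24.4, so P = (19.84, 14.20). The perpendicularity gives PS at right angles to QP, so PS runs at 125.6°; with |PS| = 17.5, S = (9.653, 28.43). ∠PSW = 115.9° gives SW at -170.3° from the x-axis; with |SW| = 21.4, W = (-11.44, 24.83). ∠SWH = 130.5° gives WH at -120.8° from the x-axis; with |WH| = 22.2, H = (-22.81, 5.758). The perpendicularity gives HA at right angles to WH, so HA runs at -30.80°; with |HA| = 23.6, A = (-2.537, -6.326). Then |SA| = |A − S| = 36.83.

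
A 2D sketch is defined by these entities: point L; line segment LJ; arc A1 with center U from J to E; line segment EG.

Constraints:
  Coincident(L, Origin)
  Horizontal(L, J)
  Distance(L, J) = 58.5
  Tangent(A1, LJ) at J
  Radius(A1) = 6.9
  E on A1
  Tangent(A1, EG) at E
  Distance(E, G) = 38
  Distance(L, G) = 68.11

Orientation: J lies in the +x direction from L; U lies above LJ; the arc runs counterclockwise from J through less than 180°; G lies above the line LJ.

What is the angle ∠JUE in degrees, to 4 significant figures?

111.1°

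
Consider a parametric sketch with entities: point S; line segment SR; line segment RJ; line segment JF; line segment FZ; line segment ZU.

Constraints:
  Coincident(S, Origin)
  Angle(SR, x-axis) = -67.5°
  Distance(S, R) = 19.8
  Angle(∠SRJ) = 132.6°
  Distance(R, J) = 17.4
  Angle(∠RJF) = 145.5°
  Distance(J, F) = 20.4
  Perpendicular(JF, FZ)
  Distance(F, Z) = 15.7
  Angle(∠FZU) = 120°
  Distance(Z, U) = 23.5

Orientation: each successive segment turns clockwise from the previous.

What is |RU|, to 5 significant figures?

22.729

S is at the origin; SR runs at -67.5° with length 19.8, so R = (7.5771, -18.293). ∠SRJ = 132.6° gives RJ at -114.90° from the x-axis; with |RJ| = 17.4, J = (0.25111, -34.075). ∠RJF = 145.5° gives JF at -149.40° from the x-axis; with |JF| = 20.4, F = (-17.308, -44.460). JF is perpendicular to FZ, so FZ runs at 120.60°; with |FZ| = 15.7, Z = (-25.300, -30.946). ∠FZU = 120.0° gives ZU at 60.600° from the x-axis; with |ZU| = 23.5, U = (-13.764, -10.473). Then |RU| = |U − R| = 22.729.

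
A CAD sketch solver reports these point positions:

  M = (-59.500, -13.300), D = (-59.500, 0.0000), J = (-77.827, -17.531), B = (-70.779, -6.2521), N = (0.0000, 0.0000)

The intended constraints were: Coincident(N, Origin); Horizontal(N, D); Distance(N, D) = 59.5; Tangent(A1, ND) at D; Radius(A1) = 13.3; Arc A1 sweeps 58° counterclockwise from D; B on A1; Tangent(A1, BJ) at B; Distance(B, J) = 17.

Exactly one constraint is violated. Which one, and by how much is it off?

Distance(B, J) = 17 — off by 3.70.

N = (0.00, 0.00) ✓; N.y = 0.00, D.y = 0.00 ✓; |ND| = 59.50 ✓; ∠(MD, DN) = 90.00° ✓; |MD| = 13.30 ✓; bearing(M→B) − bearing(M→D) = 58.00° ✓; |MB| = 13.30 ✓; ∠(MB, BJ) = 90.00° ✓; |BJ| = 13.30 ✗.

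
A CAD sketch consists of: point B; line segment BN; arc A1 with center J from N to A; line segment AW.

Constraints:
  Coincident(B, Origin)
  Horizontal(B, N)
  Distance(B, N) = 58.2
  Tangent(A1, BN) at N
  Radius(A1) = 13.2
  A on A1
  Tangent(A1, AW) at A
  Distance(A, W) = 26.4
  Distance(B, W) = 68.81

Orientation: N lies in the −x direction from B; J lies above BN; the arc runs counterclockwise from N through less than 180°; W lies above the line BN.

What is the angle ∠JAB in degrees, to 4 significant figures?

140.4°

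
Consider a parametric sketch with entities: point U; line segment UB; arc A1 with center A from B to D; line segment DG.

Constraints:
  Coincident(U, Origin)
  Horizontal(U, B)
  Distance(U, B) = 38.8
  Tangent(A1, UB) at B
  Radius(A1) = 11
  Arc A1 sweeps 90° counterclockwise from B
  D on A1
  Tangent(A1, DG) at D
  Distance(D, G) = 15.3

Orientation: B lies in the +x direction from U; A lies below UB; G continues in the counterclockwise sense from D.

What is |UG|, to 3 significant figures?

38.3

On A1, B sits at bearing 90° from A; a 90° counterclockwise sweep puts D at bearing 180°, so D = A + 11.0·(cos 180°, sin 180°) = (27.8, -11.0). The tangent condition forces AD to be normal to DG, so DG runs along (−sin 180°, cos 180°); with |DG| = 15.3, G = (27.8, -26.3). Then |UG| = |G − U| = 38.3.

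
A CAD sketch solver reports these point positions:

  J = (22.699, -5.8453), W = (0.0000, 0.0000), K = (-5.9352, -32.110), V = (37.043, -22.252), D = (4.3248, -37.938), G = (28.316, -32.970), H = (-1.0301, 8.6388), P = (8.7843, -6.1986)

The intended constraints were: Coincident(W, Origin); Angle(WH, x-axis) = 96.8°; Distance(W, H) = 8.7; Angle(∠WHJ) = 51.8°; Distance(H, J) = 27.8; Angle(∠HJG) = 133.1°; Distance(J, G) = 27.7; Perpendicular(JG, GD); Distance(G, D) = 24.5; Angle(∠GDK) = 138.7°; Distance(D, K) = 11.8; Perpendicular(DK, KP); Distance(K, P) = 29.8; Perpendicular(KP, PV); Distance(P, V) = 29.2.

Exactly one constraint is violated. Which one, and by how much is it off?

Distance(P, V) = 29.2 — off by 3.30.

W = (0.00, 0.00) ✓; WH at 96.80° ✓; |WH| = 8.700 ✓; ∠WHJ = 51.80° ✓; |HJ| = 27.80 ✓; ∠HJG = 133.1° ✓; |JG| = 27.70 ✓; ∠(JG, GD) = 90.00° ✓; |GD| = 24.50 ✓; ∠GDK = 138.7° ✓; |DK| = 11.80 ✓; ∠(DK, KP) = 90.00° ✓; |KP| = 29.80 ✓; ∠(KP, PV) = 90.00° ✓; |PV| = 32.50 ✗.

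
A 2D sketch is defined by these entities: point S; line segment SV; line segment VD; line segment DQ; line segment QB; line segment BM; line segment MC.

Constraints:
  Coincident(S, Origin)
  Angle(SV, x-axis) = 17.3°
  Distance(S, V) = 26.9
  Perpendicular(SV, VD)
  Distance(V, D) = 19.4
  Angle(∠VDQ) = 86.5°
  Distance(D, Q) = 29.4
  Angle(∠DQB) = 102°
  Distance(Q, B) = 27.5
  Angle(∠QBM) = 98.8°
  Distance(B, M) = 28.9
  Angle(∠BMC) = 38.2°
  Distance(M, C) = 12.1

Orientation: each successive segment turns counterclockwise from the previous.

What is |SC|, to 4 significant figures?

16.43

S is at the origin; SV runs at 17.3° with length 26.9, so V = (25.68, 7.999). SV is perpendicular to VD, so VD runs at 107.3°; with |VD| = 19.4, D = (19.91, 26.52). ∠VDQ = 86.5° gives DQ at -159.2° from the x-axis; with |DQ| = 29.4, Q = (-7.570, 16.08). ∠DQB = 102.0° gives QB at -81.20° from the x-axis; with |QB| = 27.5, B = (-3.363, -11.09). ∠QBM = 98.8° gives BM at 0.000° from the x-axis; with |BM| = 28.9, M = (25.54, -11.09). ∠BMC = 38.2° gives MC at 141.8° from the x-axis; with |MC| = 12.1, C = (16.03, -3.612). Then |SC| = |C − S| = 16.43.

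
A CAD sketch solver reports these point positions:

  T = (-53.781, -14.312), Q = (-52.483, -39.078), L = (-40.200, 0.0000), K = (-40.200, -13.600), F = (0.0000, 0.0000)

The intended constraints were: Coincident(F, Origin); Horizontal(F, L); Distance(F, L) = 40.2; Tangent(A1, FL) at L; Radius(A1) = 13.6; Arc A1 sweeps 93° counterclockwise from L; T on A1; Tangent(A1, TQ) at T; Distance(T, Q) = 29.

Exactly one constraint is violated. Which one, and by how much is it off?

Distance(T, Q) = 29 — off by 4.20.

F = (0.00, 0.00) ✓; F.y = 0.00, L.y = 0.00 ✓; |FL| = 40.20 ✓; ∠(KL, LF) = 90.00° ✓; |KL| = 13.60 ✓; bearing(K→T) − bearing(K→L) = 93.00° ✓; |KT| = 13.60 ✓; ∠(KT, TQ) = 90.00° ✓; |TQ| = 24.80 ✗.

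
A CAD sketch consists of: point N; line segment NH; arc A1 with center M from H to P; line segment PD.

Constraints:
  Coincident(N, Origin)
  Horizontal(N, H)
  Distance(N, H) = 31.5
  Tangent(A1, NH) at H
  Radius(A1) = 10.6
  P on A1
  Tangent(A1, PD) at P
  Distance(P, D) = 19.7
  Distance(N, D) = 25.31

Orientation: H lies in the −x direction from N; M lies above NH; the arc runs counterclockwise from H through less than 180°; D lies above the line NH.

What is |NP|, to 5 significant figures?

22.982

Checks: |NH| = 31.50 ✓; |MP| = 10.60 ✓; ∠(MP, PD) = 90.00° ✓; |PD| = 19.70 ✓; |ND| = 25.31 ✓.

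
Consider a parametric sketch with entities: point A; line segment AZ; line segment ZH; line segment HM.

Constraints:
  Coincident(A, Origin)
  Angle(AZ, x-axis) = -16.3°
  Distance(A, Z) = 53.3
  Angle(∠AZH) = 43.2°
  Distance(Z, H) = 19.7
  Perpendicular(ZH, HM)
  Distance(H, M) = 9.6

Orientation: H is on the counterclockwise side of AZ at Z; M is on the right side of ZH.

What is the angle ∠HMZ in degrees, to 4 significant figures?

64.02°

A is at the origin; AZ runs at -16.3° with length 53.3, so Z = 53.3·(cos -16.3°, sin -16.3°) = (51.16, -14.96). ∠AZH = 43.2°, so ZH runs at -16.3° + (180° − 43.2°) = 120.5° from the x-axis; with |ZH| = 19.7, H = Z + 19.7·(cos 120.5°, sin 120.5°) = (41.16, 2.015). ZH ⟂ HM; with |HM| = 9.6 on the right of ZH, M = H + 9.6·(0.8616, 0.5075) = (49.43, 6.887). Then cos ∠HMZ = MH·MZ / (|MH||MZ|), giving 64.02°.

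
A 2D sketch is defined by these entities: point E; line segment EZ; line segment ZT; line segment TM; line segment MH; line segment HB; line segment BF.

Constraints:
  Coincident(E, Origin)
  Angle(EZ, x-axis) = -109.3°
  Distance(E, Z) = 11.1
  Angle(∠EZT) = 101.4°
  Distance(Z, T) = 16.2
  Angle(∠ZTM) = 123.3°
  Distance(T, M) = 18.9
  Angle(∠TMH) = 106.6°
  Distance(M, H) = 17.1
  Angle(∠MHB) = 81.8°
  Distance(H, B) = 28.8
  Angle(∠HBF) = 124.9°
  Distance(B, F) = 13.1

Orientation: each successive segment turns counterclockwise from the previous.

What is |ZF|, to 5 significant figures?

5.3988

∠MHB = 81.8° gives HB at -162.40° from the x-axis; with |HB| = 28.8, B = (-2.9967, -2.2996). ∠HBF = 124.9° gives BF at -107.30° from the x-axis; with |BF| = 13.1, F = (-6.8923, -14.807). Then |ZF| = |F − Z| = 5.3988.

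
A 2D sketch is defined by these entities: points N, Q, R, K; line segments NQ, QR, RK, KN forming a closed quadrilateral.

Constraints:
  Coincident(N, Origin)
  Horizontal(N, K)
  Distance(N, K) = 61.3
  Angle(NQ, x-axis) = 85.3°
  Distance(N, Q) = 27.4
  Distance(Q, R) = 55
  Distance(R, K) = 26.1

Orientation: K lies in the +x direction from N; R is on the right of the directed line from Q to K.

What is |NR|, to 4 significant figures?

41.32

N is at the origin; NK is horizontal with |NK| = 61.3 and K in +x, so K = (61.3, 0). NQ runs at 85.3° with |NQ| = 27.4, so Q = (2.245, 27.31). R is determined by |QR| = 55.0 and |RK| = 26.1 together: it lies at the intersection of circle(Q, 55.0) and circle(K, 26.1). With |QK| = 65.06, the foot of the radical line on QK is 50.54 from Q and the perpendicular offset is √(55.0² − 50.54²) = 21.69. Taking the right-of-QK solution: R = (39.02, -13.59).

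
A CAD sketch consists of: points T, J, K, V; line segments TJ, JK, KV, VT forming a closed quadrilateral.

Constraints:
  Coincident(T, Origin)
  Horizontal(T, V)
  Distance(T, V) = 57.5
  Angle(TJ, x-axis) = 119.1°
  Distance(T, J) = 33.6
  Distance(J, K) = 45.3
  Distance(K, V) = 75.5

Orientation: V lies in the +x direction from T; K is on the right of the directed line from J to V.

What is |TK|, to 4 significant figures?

22.80

Checks: |JK| = 45.30 ✓; |KV| = 75.50 ✓.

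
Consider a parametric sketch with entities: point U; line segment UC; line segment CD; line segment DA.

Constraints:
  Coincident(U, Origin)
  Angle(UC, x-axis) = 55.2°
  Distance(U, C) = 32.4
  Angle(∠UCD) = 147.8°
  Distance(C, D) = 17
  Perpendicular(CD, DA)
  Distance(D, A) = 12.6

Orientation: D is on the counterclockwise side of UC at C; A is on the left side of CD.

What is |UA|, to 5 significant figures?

44.661

∠UCD = 147.8°, so CD runs at 55.2° + (180° − 147.8°) = 87.400° from the x-axis; with |CD| = 17.0, D = C + 17.0·(cos 87.400°, sin 87.400°) = (19.262, 43.588). CD ⟂ DA; with |DA| = 12.6 on the left of CD, A = D + 12.6·(-0.99897, 0.045363) = (6.6753, 44.159). Then |UA| = |A − U| = 44.661.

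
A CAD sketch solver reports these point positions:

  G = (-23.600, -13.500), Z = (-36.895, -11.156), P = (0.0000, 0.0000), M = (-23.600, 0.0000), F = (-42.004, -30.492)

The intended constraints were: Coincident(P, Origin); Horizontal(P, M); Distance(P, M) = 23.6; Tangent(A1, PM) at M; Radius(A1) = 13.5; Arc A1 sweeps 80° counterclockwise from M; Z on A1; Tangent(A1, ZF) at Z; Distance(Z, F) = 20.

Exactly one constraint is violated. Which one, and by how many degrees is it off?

Tangent(A1, ZF) at Z — off by 4.80°.

P = (0.00, 0.00) ✓; P.y = 0.00, M.y = 0.00 ✓; |PM| = 23.60 ✓; ∠(GM, MP) = 90.00° ✓; |GM| = 13.50 ✓; bearing(G→Z) − bearing(G→M) = 80.00° ✓; |GZ| = 13.50 ✓; ∠(GZ, ZF) = 94.80° ✗; |ZF| = 20.00 ✓.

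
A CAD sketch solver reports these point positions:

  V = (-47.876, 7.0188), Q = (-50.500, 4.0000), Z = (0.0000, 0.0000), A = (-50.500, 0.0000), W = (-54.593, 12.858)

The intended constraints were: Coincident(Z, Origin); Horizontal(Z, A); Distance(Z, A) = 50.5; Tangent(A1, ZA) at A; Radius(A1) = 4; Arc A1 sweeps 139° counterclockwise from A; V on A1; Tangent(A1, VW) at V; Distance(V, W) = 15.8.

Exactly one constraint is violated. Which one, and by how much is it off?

Distance(V, W) = 15.8 — off by 6.90.

Z = (0.00, 0.00) ✓; Z.y = 0.00, A.y = 0.00 ✓; |ZA| = 50.50 ✓; ∠(QA, AZ) = 90.00° ✓; |QA| = 4.000 ✓; bearing(Q→V) − bearing(Q→A) = 139.0° ✓; |QV| = 4.000 ✓; ∠(QV, VW) = 90.00° ✓; |VW| = 8.900 ✗.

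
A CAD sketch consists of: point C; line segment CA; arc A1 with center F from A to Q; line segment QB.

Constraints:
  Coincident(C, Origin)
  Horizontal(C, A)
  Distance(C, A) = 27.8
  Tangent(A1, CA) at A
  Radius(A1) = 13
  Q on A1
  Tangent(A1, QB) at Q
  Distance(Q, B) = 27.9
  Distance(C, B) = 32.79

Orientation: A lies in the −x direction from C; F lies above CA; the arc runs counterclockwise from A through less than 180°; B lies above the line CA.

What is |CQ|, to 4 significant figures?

17.69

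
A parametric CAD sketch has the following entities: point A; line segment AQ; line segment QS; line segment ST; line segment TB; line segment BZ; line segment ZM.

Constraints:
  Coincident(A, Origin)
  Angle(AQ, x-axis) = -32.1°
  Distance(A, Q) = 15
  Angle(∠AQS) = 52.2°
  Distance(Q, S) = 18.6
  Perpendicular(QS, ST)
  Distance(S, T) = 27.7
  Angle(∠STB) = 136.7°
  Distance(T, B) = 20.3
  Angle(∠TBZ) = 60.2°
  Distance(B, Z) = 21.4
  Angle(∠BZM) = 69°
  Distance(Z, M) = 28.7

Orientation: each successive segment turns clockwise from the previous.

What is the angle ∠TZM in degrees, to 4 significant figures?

11.71°

A is at the origin; AQ runs at -32.1° with length 15.0, so Q = (12.71, -7.971). ∠AQS = 52.2° gives QS at -159.9° from the x-axis; with |QS| = 18.6, S = (-4.760, -14.36). QS is perpendicular to ST, so ST runs at 110.1°; with |ST| = 27.7, T = (-14.28, 11.65). ∠STB = 136.7° gives TB at 66.80° from the x-axis; with |TB| = 20.3, B = (-6.283, 30.31). ∠TBZ = 60.2° gives BZ at -53.00° from the x-axis; with |BZ| = 21.4, Z = (6.596, 13.22). ∠BZM = 69.0° gives ZM at -164.0° from the x-axis; with |ZM| = 28.7, M = (-20.99, 5.307). Then cos ∠TZM = ZT·ZM / (|ZT||ZM|), giving 11.71°.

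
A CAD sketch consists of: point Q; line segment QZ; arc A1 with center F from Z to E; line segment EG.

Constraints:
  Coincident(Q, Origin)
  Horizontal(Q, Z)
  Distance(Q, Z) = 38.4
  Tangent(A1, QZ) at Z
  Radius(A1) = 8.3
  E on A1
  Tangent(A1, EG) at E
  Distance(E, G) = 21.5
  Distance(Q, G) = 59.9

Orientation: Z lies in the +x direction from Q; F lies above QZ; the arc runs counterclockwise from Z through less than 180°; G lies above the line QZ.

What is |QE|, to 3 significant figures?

46.3

Checks: |FE| = 8.300 ✓; ∠(FE, EG) = 90.00° ✓; |EG| = 21.50 ✓; |QG| = 59.90 ✓.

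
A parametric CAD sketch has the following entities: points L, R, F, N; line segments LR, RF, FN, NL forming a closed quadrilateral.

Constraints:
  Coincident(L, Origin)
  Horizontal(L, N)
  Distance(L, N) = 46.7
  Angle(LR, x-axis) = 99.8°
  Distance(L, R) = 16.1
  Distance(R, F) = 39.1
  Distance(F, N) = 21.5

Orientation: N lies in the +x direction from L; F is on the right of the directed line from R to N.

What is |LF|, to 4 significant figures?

28.78

L is at the origin; LN is horizontal with |LN| = 46.7 and N in +x, so N = (46.7, 0). LR runs at 99.8° with |LR| = 16.1, so R = (-2.740, 15.87). F is determined by |RF| = 39.1 and |FN| = 21.5 together: it lies at the intersection of circle(R, 39.1) and circle(N, 21.5). With |RN| = 51.92, the foot of the radical line on RN is 36.23 from R and the perpendicular offset is √(39.1² − 36.23²) = 14.70. Taking the right-of-RN solution: F = (27.27, -9.201).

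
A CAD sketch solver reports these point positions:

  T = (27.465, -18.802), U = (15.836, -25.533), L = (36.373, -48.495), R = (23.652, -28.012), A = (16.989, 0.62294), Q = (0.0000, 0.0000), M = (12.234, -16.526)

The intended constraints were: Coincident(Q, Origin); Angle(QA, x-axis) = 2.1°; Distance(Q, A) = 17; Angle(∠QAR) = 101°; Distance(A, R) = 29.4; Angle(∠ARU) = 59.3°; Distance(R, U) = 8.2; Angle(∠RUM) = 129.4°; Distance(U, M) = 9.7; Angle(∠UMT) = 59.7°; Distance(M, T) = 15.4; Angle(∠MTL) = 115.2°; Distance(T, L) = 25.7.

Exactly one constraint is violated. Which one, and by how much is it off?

Distance(T, L) = 25.7 — off by 5.30.

Q = (0.00, 0.00) ✓; QA at 2.100° ✓; |QA| = 17.00 ✓; ∠QAR = 101.0° ✓; |AR| = 29.40 ✓; ∠ARU = 59.30° ✓; |RU| = 8.200 ✓; ∠RUM = 129.4° ✓; |UM| = 9.701 ✓; ∠UMT = 59.70° ✓; |MT| = 15.40 ✓; ∠MTL = 115.2° ✓; |TL| = 31.00 ✗.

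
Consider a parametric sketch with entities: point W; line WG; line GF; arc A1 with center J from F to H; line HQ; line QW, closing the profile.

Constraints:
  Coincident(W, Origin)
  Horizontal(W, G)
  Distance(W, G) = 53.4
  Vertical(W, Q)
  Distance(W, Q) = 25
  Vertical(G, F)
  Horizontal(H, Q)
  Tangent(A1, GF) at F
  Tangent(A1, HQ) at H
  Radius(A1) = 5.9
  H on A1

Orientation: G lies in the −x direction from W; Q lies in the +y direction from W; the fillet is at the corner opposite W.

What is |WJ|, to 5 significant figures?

51.196

W is at the origin; W and G share the same y with |WG| = 53.4 and G on the −x side, so G = (-53.400, 0.0000). WQ is vertical with |WQ| = 25.0 and Q on the +y side, so Q = (0.0000, 25.000). The virtual corner opposite W is at (-53.400, 25.000). The tangent condition forces JF to be normal to GF and since A1 is tangent to HQ there, JH ⟂ HQ, with radius 5.9, so the center J sits 5.9 in from both sides at J = (-47.500, 19.100). Then |WJ| = |J − W| = 51.196.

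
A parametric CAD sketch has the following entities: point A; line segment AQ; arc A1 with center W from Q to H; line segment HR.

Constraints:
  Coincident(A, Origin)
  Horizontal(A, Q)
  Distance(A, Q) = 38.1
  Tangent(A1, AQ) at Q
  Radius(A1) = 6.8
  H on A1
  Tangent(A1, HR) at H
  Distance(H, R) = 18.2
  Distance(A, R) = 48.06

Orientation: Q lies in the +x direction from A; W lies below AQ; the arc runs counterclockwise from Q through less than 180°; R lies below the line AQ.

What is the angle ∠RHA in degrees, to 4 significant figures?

134.3°

Checks: A.y = 0.00, Q.y = 0.00 ✓; |WQ| = 6.800 ✓; |WH| = 6.800 ✓; ∠(WH, HR) = 90.00° ✓; |HR| = 18.20 ✓; |AR| = 48.06 ✓.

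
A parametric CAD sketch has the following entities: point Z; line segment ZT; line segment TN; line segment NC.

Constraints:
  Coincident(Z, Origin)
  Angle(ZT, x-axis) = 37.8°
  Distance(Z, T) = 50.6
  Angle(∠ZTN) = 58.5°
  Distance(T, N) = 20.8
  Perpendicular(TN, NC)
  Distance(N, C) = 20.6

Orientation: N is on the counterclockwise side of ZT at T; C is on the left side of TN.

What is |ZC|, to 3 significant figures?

23.2

Z is at the origin; ZT runs at 37.8° with length 50.6, so T = 50.6·(cos 37.8°, sin 37.8°) = (40.0, 31.0). ∠ZTN = 58.5°, so TN runs at 37.8° + (180° − 58.5°) = 159° from the x-axis; with |TN| = 20.8, N = T + 20.8·(cos 159°, sin 159°) = (20.5, 38.4). TN ⟂ NC; with |NC| = 20.6 on the left of TN, C = N + 20.6·(-0.353, -0.935) = (13.2, 19.1). Then |ZC| = |C − Z| = 23.2.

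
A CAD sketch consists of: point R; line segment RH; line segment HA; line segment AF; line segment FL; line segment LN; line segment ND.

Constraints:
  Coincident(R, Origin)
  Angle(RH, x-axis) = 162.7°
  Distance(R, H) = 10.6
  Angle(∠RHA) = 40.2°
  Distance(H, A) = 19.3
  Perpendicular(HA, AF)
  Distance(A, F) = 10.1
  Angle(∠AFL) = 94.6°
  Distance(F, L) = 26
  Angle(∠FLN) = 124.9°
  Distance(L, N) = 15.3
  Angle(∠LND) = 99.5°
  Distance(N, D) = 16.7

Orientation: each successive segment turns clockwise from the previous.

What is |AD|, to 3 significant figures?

27.6

R is at the origin; RH runs at 162.7° with length 10.6, so H = (-10.1, 3.15). ∠RHA = 40.2° gives HA at 22.9° from the x-axis; with |HA| = 19.3, A = (7.66, 10.7). HA is perpendicular to AF, so AF runs at -67.1°; with |AF| = 10.1, F = (11.6, 1.36). ∠AFL = 94.6° gives FL at -153° from the x-axis; with |FL| = 26.0, L = (-11.5, -10.6). ∠FLN = 124.9° gives LN at 152° from the x-axis; with |LN| = 15.3, N = (-25.0, -3.56). ∠LND = 99.5° gives ND at 71.9° from the x-axis; with |ND| = 16.7, D = (-19.8, 12.3). Then |AD| = |D − A| = 27.6.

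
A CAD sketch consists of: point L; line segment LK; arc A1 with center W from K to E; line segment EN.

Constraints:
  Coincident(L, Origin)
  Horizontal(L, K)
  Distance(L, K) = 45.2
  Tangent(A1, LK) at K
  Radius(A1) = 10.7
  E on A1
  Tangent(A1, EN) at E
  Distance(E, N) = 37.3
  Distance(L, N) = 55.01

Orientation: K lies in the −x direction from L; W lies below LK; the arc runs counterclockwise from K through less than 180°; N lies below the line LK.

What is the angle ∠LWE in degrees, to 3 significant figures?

154°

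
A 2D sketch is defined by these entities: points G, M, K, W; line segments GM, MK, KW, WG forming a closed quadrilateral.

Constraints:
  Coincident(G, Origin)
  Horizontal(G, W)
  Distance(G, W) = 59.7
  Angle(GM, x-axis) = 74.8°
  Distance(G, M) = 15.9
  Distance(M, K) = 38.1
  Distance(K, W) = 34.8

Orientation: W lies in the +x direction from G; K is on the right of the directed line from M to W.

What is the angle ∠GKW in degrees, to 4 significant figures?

128.4°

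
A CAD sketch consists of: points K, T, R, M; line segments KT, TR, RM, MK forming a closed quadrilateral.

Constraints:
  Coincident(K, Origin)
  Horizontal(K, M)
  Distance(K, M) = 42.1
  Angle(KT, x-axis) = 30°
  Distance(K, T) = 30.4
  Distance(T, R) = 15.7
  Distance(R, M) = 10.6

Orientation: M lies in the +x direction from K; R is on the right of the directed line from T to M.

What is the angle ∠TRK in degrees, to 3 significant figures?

71.4°

Checks: |TR| = 15.70 ✓; |RM| = 10.60 ✓.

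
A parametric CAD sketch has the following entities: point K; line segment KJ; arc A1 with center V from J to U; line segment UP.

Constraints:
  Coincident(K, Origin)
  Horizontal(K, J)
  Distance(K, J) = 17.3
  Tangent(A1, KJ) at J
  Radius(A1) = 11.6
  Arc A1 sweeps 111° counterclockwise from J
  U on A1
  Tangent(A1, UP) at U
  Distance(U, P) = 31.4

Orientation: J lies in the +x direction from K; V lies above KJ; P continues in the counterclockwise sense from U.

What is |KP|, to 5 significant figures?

48.128

K is at the origin; K and J share the same y with |KJ| = 17.3 and J on the +x side, so J = (17.300, 0.0000). Since A1 is tangent to KJ there, VJ ⟂ KJ, so V = J + (0, 11.6) = (17.300, 11.600). On A1, J sits at bearing -90° from V; a 111° counterclockwise sweep puts U at bearing 21°, so U = V + 11.6·(cos 21°, sin 21°) = (28.130, 15.757). A1 meets UP tangentially, so VU is at right angles to UP, so UP runs along (−sin 21°, cos 21°); with |UP| = 31.4, P = (16.877, 45.071). Then |KP| = |P − K| = 48.128.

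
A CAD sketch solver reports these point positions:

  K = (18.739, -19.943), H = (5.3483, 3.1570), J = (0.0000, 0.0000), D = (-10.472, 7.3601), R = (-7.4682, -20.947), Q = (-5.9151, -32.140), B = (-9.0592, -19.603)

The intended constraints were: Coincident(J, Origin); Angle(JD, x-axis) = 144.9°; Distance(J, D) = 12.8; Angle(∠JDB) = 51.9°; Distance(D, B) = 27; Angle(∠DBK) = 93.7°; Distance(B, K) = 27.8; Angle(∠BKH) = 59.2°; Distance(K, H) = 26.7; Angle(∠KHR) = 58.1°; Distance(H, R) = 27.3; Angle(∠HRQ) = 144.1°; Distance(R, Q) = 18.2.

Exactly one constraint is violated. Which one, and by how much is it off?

Distance(R, Q) = 18.2 — off by 6.90.

J = (0.00, 0.00) ✓; JD at 144.9° ✓; |JD| = 12.80 ✓; ∠JDB = 51.90° ✓; |DB| = 27.00 ✓; ∠DBK = 93.70° ✓; |BK| = 27.80 ✓; ∠BKH = 59.20° ✓; |KH| = 26.70 ✓; ∠KHR = 58.10° ✓; |HR| = 27.30 ✓; ∠HRQ = 144.1° ✓; |RQ| = 11.30 ✗.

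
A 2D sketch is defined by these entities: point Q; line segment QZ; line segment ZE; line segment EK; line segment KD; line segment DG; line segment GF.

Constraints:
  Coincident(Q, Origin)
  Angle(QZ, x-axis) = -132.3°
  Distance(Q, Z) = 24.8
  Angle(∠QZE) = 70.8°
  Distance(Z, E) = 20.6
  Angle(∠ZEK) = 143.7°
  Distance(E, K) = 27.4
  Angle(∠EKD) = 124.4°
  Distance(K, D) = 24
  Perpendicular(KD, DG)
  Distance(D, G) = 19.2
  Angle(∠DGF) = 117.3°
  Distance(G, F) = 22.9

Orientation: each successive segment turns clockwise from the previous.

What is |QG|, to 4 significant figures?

21.73

∠EKD = 124.4° gives KD at 26.60° from the x-axis; with |KD| = 24.0, D = (-1.342, 37.65). KD is perpendicular to DG, so DG runs at -63.40°; with |DG| = 19.2, G = (7.255, 20.49). Then |QG| = |G − Q| = 21.73.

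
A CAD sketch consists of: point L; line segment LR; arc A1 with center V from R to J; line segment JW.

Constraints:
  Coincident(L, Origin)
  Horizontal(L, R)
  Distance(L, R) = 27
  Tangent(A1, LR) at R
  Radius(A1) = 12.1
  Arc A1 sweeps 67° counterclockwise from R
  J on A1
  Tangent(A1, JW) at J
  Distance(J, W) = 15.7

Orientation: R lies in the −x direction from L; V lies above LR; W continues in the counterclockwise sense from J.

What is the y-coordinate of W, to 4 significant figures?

21.82

L is at the origin; L and R share the same y with |LR| = 27.0 and R on the −x side, so R = (-27.00, 0.000). The tangent condition forces VR to be normal to LR, so V = R + (0, 12.1) = (-27.00, 12.10). On A1, R sits at bearing -90° from V; a 67° counterclockwise sweep puts J at bearing -23°, so J = V + 12.1·(cos -23°, sin -23°) = (-15.86, 7.372). A1 meets JW tangentially, so VJ is at right angles to JW, so JW runs along (−sin -23°, cos -23°); with |JW| = 15.7, W = (-9.727, 21.82). So W.y = 21.82.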